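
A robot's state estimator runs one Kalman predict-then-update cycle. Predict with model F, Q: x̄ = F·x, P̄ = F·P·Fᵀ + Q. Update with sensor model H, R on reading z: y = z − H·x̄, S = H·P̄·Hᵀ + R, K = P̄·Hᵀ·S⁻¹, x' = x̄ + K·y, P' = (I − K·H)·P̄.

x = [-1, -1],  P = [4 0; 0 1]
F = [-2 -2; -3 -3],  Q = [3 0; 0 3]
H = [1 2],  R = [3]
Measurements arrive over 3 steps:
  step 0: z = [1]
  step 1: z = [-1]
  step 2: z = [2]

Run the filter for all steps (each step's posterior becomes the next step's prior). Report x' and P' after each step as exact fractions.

step 0: x̄ = F·x = [4, 6]
step 0: P̄ = F·P·Fᵀ + Q = [23 30; 30 48]
step 0: y = z − H·x̄ = [-15]
step 0: S = H·P̄·Hᵀ + R = [338]
step 0: K = P̄·Hᵀ·S⁻¹ = [83/338; 63/169]
step 0: x' = x̄ + K·y = [107/338, 69/169]
step 0: P' = (I − K·H)·P̄ = [885/338 -159/169; -159/169 174/169]
step 1: x̄ = F·x = [-245/169, -735/338]
step 1: P̄ = F·P·Fᵀ + Q = [1701/169 1791/169; 1791/169 6387/338]
step 1: y = z − H·x̄ = [811/169]
step 1: S = H·P̄·Hᵀ + R = [22146/169]
step 1: K = P̄·Hᵀ·S⁻¹ = [1761/7382; 1363/3691]
step 1: x' = x̄ + K·y = [-2251/7382, -2971/7382]
step 1: P' = (I − K·H)·P̄ = [19251/7382 -3492/3691; -3492/3691 7581/7382]
step 2: x̄ = F·x = [5222/3691, 7833/3691]
step 2: P̄ = F·P·Fᵀ + Q = [36801/3691 38592/3691; 38592/3691 68961/3691]
step 2: y = z − H·x̄ = [-13506/3691]
step 2: S = H·P̄·Hᵀ + R = [478086/3691]
step 2: K = P̄·Hᵀ·S⁻¹ = [37995/159362; 29419/79681]
step 2: x' = x̄ + K·y = [43217/79681, 61449/79681]
step 2: P' = (I − K·H)·P̄ = [415557/159362 -75393/79681; -75393/79681 81825/79681]

step 0: x' = [107/338, 69/169], P' = [885/338 -159/169; -159/169 174/169]
step 1: x' = [-2251/7382, -2971/7382], P' = [19251/7382 -3492/3691; -3492/3691 7581/7382]
step 2: x' = [43217/79681, 61449/79681], P' = [415557/159362 -75393/79681; -75393/79681 81825/79681]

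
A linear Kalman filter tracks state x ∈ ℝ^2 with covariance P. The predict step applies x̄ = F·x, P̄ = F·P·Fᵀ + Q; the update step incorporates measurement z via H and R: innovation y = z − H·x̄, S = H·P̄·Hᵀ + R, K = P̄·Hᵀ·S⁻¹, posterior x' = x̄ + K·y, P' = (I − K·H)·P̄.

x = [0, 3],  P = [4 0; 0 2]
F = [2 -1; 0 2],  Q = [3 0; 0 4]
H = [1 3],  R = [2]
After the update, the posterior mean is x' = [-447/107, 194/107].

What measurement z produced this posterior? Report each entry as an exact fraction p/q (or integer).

x̄ = F·x = [-3, 6]
P̄ = F·P·Fᵀ + Q = [21 -4; -4 12]
S = H·P̄·Hᵀ + R = [107]
K = P̄·Hᵀ·S⁻¹ = [9/107; 32/107]
x' − x̄ = [-126/107, -448/107] = K·y
y = (KᵀK)⁻¹·Kᵀ·(x' − x̄) = [-14]
z = y + H·x̄ = [-14] + [15] = [1]

z = [1]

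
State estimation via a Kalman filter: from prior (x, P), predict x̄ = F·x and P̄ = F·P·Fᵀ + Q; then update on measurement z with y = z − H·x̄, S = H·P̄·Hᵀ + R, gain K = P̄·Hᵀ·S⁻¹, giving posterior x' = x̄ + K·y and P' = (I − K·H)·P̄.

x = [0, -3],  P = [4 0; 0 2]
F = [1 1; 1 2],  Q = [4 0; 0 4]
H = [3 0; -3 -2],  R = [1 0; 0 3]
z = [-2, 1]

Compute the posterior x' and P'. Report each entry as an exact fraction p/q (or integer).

x̄ = F·x = [-3, -6]
P̄ = F·P·Fᵀ + Q = [10 8; 8 16]
y = z − H·x̄ = [7, -20]
S = H·P̄·Hᵀ + R = [91 -138; -138 253]
K = P̄·Hᵀ·S⁻¹ = [54/173 -2/173; -72/173 -1784/3979]
x' = x̄ + K·y = [-101/173, 214/3979]
P' = (I − K·H)·P̄ = [18/173 -24/173; -24/173 3504/3979]

x' = [-101/173, 214/3979]
P' = [18/173 -24/173; -24/173 3504/3979]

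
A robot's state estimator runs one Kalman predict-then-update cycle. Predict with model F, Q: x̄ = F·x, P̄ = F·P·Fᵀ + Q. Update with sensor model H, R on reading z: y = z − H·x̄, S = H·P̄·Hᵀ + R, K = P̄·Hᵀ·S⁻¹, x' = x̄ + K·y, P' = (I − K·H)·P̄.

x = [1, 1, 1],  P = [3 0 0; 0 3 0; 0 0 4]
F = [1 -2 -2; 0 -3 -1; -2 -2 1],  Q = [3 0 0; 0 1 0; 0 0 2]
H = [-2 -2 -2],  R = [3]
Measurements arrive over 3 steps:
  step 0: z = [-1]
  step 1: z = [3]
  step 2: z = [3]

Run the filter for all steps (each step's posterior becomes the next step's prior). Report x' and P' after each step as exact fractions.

step 0: x̄ = F·x = [-3, -4, -3]
step 0: P̄ = F·P·Fᵀ + Q = [34 26 -2; 26 32 14; -2 14 30]
step 0: y = z − H·x̄ = [-21]
step 0: S = H·P̄·Hᵀ + R = [691]
step 0: K = P̄·Hᵀ·S⁻¹ = [-116/691; -144/691; -84/691]
step 0: x' = x̄ + K·y = [363/691, 260/691, -309/691]
step 0: P' = (I − K·H)·P̄ = [10038/691 1262/691 -11126/691; 1262/691 1376/691 -2422/691; -11126/691 -2422/691 13674/691]
step 1: x̄ = F·x = [461/691, -471/691, -1555/691]
step 1: P̄ = F·P·Fᵀ + Q = [92391/691 23568/691 -99870/691; 23568/691 12217/691 -17676/691; -99870/691 -17676/691 125000/691]
step 1: y = z − H·x̄ = [-1057/691]
step 1: S = H·P̄·Hᵀ + R = [168681/691]
step 1: K = P̄·Hᵀ·S⁻¹ = [-10726/56227; -36218/168681; -14908/168681]
step 1: x' = x̄ + K·y = [53919/56227, -59575/168681, -356789/168681]
step 1: P' = (I − K·H)·P̄ = [7018419/56227 1355548/56227 -8357878/56227; 1355548/56227 1083983/168681 -5096300/168681; -8357878/56227 -5096300/168681 30192296/168681]
step 2: x̄ = F·x = [331495/56227, 535514/168681, -187051/56227]
step 2: P̄ = F·P·Fᵀ + Q = [63307992/56227 12997264/56227 -75195552/56227; 12997264/56227 9539024/168681 -14779834/56227; -75195552/56227 -14779834/56227 90766502/56227]
step 2: y = z − H·x̄ = [2443735/168681]
step 2: S = H·P̄·Hᵀ + R = [40081139/168681]
step 2: K = P̄·Hᵀ·S⁻¹ = [-6658224/40081139; -8382628/40081139; -4746696/40081139]
step 2: x' = x̄ + K·y = [19977825/5725877, 829198/5725877, -28872181/5725877]
step 2: P' = (I − K·H)·P̄ = [44865973848/40081139 8934153936/40081139 -53790140448/40081139; 8934153936/40081139 1850039392/40081139 -10771619386/40081139; -53790140448/40081139 -10771619386/40081139 64568879878/40081139]

step 0: x' = [363/691, 260/691, -309/691], P' = [10038/691 1262/691 -11126/691; 1262/691 1376/691 -2422/691; -11126/691 -2422/691 13674/691]
step 1: x' = [53919/56227, -59575/168681, -356789/168681], P' = [7018419/56227 1355548/56227 -8357878/56227; 1355548/56227 1083983/168681 -5096300/168681; -8357878/56227 -5096300/168681 30192296/168681]
step 2: x' = [19977825/5725877, 829198/5725877, -28872181/5725877], P' = [44865973848/40081139 8934153936/40081139 -53790140448/40081139; 8934153936/40081139 1850039392/40081139 -10771619386/40081139; -53790140448/40081139 -10771619386/40081139 64568879878/40081139]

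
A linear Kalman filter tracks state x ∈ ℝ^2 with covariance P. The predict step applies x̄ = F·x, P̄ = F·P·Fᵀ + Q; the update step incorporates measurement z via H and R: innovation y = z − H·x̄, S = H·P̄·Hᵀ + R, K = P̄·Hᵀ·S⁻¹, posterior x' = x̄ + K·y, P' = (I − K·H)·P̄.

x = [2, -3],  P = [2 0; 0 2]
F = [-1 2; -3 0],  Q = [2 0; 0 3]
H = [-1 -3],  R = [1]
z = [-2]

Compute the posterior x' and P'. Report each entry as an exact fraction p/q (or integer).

x̄ = F·x = [-8, -6]
P̄ = F·P·Fᵀ + Q = [12 6; 6 21]
y = z − H·x̄ = [-28]
S = H·P̄·Hᵀ + R = [238]
K = P̄·Hᵀ·S⁻¹ = [-15/119; -69/238]
x' = x̄ + K·y = [-76/17, 36/17]
P' = (I − K·H)·P̄ = [978/119 -321/119; -321/119 237/238]

x' = [-76/17, 36/17]
P' = [978/119 -321/119; -321/119 237/238]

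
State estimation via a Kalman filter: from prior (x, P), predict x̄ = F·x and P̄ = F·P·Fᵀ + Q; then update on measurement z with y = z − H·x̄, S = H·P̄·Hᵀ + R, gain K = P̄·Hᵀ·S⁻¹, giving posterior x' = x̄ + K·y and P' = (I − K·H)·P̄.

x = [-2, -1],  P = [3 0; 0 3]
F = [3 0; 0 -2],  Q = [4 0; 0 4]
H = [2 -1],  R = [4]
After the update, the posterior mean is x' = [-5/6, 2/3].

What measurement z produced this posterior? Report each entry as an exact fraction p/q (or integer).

x̄ = F·x = [-6, 2]
P̄ = F·P·Fᵀ + Q = [31 0; 0 16]
S = H·P̄·Hᵀ + R = [144]
K = P̄·Hᵀ·S⁻¹ = [31/72; -1/9]
x' − x̄ = [31/6, -4/3] = K·y
y = (KᵀK)⁻¹·Kᵀ·(x' − x̄) = [12]
z = y + H·x̄ = [12] + [-14] = [-2]

z = [-2]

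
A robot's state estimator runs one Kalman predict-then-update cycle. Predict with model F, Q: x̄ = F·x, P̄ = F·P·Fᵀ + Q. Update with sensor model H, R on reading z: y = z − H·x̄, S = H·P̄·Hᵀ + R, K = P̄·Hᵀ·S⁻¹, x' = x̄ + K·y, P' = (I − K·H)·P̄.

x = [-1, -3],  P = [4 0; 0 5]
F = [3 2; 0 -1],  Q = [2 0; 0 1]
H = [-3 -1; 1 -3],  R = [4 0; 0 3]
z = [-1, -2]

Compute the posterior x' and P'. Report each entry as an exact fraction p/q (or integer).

x̄ = F·x = [-9, 3]
P̄ = F·P·Fᵀ + Q = [58 -10; -10 6]
y = z − H·x̄ = [-25, 16]
S = H·P̄·Hᵀ + R = [472 -236; -236 175]
K = P̄·Hᵀ·S⁻¹ = [-661/2242 2/19; -301/3363 -16/57]
x' = x̄ + K·y = [123/2242, 2510/3363]
P' = (I − K·H)·P̄ = [432/1121 26/1121; 26/1121 970/3363]

x' = [123/2242, 2510/3363]
P' = [432/1121 26/1121; 26/1121 970/3363]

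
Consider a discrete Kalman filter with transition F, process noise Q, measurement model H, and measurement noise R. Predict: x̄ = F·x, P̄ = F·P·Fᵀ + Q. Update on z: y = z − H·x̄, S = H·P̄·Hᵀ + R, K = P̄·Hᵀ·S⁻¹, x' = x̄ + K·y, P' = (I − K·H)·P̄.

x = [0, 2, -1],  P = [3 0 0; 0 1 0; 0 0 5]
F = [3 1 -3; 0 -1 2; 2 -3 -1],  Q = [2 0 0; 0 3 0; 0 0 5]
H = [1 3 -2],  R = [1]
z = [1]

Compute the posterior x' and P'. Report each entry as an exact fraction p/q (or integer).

x' = [563/97, -443/97, -432/97]
P' = [4233/97 -862/97 843/97; -862/97 1631/194 1557/194; 843/97 1557/194 3205/194]

x̄ = F·x = [5, -4, -5]
P̄ = F·P·Fᵀ + Q = [75 -31 30; -31 24 -7; 30 -7 31]
y = z − H·x̄ = [-2]
S = H·P̄·Hᵀ + R = [194]
K = P̄·Hᵀ·S⁻¹ = [-39/97; 55/194; -53/194]
x' = x̄ + K·y = [563/97, -443/97, -432/97]
P' = (I − K·H)·P̄ = [4233/97 -862/97 843/97; -862/97 1631/194 1557/194; 843/97 1557/194 3205/194]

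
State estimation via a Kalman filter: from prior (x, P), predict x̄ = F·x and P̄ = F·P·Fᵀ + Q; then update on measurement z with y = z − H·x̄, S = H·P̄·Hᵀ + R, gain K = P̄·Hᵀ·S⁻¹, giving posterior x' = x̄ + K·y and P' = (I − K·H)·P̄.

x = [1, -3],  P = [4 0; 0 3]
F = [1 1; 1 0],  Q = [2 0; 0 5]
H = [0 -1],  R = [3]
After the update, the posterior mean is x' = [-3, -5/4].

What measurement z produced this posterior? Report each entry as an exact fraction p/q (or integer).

z = [2]

x̄ = F·x = [-2, 1]
P̄ = F·P·Fᵀ + Q = [9 4; 4 9]
S = H·P̄·Hᵀ + R = [12]
K = P̄·Hᵀ·S⁻¹ = [-1/3; -3/4]
x' − x̄ = [-1, -9/4] = K·y
y = (KᵀK)⁻¹·Kᵀ·(x' − x̄) = [3]
z = y + H·x̄ = [3] + [-1] = [2]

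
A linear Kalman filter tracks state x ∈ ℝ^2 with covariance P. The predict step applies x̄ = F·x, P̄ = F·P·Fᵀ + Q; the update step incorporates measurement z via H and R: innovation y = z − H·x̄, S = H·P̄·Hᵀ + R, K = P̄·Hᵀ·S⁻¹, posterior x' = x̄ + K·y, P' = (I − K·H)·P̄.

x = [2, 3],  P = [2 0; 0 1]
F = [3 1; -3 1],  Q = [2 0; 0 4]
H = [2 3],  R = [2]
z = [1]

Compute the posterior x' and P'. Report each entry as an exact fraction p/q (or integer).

x' = [873/89, -547/89]
P' = [1788/89 -1198/89; -1198/89 822/89]

x̄ = F·x = [9, -3]
P̄ = F·P·Fᵀ + Q = [21 -17; -17 23]
y = z − H·x̄ = [-8]
S = H·P̄·Hᵀ + R = [89]
K = P̄·Hᵀ·S⁻¹ = [-9/89; 35/89]
x' = x̄ + K·y = [873/89, -547/89]
P' = (I − K·H)·P̄ = [1788/89 -1198/89; -1198/89 822/89]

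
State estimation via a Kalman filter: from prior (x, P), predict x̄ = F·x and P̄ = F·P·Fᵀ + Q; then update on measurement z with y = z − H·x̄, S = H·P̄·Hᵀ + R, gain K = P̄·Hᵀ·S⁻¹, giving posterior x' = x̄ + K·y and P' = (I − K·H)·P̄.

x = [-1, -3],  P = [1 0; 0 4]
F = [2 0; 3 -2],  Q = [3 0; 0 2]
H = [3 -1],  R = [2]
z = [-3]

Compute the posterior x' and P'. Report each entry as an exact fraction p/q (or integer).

x' = [-11/28, 57/28]
P' = [167/56 471/56; 471/56 1431/56]

x̄ = F·x = [-2, 3]
P̄ = F·P·Fᵀ + Q = [7 6; 6 27]
y = z − H·x̄ = [6]
S = H·P̄·Hᵀ + R = [56]
K = P̄·Hᵀ·S⁻¹ = [15/56; -9/56]
x' = x̄ + K·y = [-11/28, 57/28]
P' = (I − K·H)·P̄ = [167/56 471/56; 471/56 1431/56]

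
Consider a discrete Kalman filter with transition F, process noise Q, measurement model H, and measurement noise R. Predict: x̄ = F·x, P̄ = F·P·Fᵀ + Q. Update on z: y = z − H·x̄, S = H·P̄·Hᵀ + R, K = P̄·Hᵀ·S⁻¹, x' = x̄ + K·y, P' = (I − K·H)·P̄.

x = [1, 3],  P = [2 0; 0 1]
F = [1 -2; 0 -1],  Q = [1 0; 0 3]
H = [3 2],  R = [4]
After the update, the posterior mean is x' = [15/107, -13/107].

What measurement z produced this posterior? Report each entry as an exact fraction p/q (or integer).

z = [1]

x̄ = F·x = [-5, -3]
P̄ = F·P·Fᵀ + Q = [7 2; 2 4]
S = H·P̄·Hᵀ + R = [107]
K = P̄·Hᵀ·S⁻¹ = [25/107; 14/107]
x' − x̄ = [550/107, 308/107] = K·y
y = (KᵀK)⁻¹·Kᵀ·(x' − x̄) = [22]
z = y + H·x̄ = [22] + [-21] = [1]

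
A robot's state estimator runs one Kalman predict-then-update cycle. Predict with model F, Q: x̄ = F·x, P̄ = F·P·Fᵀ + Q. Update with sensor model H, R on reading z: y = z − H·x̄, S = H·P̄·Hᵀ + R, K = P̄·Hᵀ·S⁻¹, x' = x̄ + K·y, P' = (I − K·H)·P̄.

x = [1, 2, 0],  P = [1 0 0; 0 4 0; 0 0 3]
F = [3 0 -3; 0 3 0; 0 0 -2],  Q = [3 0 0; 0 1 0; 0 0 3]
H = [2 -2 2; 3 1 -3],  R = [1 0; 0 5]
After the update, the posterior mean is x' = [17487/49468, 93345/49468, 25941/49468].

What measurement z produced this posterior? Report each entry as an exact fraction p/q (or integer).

x̄ = F·x = [3, 6, 0]
P̄ = F·P·Fᵀ + Q = [39 0 18; 0 37 0; 18 0 15]
S = H·P̄·Hᵀ + R = [509 70; 70 204]
K = P̄·Hᵀ·S⁻¹ = [9423/49468 24087/98936; -8843/49468 24013/98936; 6417/49468 -39/98936]
x' − x̄ = [-130917/49468, -203463/49468, 25941/49468] = K·y
y = (KᵀK)⁻¹·Kᵀ·(x' − x̄) = [4, -14]
z = y + H·x̄ = [4, -14] + [-6, 15] = [-2, 1]

z = [-2, 1]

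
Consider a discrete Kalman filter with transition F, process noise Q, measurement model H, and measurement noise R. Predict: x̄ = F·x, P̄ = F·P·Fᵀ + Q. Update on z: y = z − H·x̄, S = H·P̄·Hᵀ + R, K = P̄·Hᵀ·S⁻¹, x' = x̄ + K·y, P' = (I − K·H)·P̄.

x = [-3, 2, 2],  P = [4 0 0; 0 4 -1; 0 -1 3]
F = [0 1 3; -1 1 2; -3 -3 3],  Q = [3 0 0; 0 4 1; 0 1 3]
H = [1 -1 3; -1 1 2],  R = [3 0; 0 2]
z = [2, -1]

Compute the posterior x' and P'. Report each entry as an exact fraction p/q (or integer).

x̄ = F·x = [8, 9, 9]
P̄ = F·P·Fᵀ + Q = [28 17 21; 17 20 22; 21 22 120]
y = z − H·x̄ = [-24, -20]
S = H·P̄·Hᵀ + R = [1091 707; 707 500]
K = P̄·Hᵀ·S⁻¹ = [15083/45651 -18497/45651; -1729/45651 6736/45651; 9113/45651 9118/45651]
x' = x̄ + K·y = [373156/45651, 317635/45651, 9787/45651]
P' = (I − K·H)·P̄ = [735493/45651 695197/45651 1651/45651; 695197/45651 705355/45651 1657/45651; 1651/45651 1657/45651 9115/45651]

x' = [373156/45651, 317635/45651, 9787/45651]
P' = [735493/45651 695197/45651 1651/45651; 695197/45651 705355/45651 1657/45651; 1651/45651 1657/45651 9115/45651]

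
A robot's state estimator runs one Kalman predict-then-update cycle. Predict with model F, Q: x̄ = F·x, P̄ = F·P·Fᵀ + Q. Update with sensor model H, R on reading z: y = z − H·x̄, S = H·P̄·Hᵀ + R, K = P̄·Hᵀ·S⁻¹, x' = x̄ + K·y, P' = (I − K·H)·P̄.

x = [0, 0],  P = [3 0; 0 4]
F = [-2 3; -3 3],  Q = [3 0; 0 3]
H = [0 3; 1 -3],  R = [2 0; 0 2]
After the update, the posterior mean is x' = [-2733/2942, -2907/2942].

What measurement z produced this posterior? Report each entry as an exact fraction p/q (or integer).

x̄ = F·x = [0, 0]
P̄ = F·P·Fᵀ + Q = [51 54; 54 66]
S = H·P̄·Hᵀ + R = [596 -432; -432 323]
K = P̄·Hᵀ·S⁻¹ = [2187/2942 957/1471; 873/2942 -72/1471]
x' − x̄ = [-2733/2942, -2907/2942] = K·y
y = (KᵀK)⁻¹·Kᵀ·(x' − x̄) = [-3, 2]
z = y + H·x̄ = [-3, 2] + [0, 0] = [-3, 2]

z = [-3, 2]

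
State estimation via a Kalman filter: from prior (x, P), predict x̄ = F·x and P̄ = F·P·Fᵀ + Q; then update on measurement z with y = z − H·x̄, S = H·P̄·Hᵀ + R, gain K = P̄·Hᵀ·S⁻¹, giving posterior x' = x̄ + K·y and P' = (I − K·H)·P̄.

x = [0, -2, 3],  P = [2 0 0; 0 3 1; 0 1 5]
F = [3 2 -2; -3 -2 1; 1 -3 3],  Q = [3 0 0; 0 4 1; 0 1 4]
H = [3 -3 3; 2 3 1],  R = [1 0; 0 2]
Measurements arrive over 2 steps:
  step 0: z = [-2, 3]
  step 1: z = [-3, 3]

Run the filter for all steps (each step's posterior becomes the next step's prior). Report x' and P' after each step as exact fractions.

step 0: x̄ = F·x = [-10, 7, 15]
step 0: P̄ = F·P·Fᵀ + Q = [45 -34 -30; -34 35 19; -30 19 60]
step 0: y = z − H·x̄ = [4, -13]
step 0: S = H·P̄·Hᵀ + R = [991 -123; -123 143]
step 0: K = P̄·Hᵀ·S⁻¹ = [15855/126584 -23541/126584; -7281/63292 18523/63292; 5865/63292 30273/63292]
step 0: x' = x̄ + K·y = [-896387/126584, 173121/63292, 579291/63292]
step 0: P' = (I − K·H)·P̄ = [2376873/126584 -303655/63292 -1489449/63292; -303655/63292 42891/31646 193505/31646; -1489449/63292 193505/31646 939207/31646]
step 1: x̄ = F·x = [-4313841/126584, 3155259/126584, 1540633/126584]
step 1: P̄ = F·P·Fᵀ + Q = [59752073/126584 -44470011/126584 -23752609/126584; -44470011/126584 33830865/126584 17909667/126584; -23752609/126584 17909667/126584 10076849/126584]
step 1: y = z − H·x̄ = [17405649/126584, -249872/15823]
step 1: S = H·P̄·Hᵀ + R = [983603897/126584 -19432539/15823; -19432539/15823 4077941/15823]
step 1: K = P̄·Hᵀ·S⁻¹ = [2281029621/8938977469 3858194157/62572842283; -1325888127/8938977469 14199815109/62572842283; -628812093/8938977469 10289800848/62572842283]
step 1: x' = x̄ + K·y = [313599261/8938977469, 8467365204/8938977469, -881918341/8938977469]
step 1: P' = (I − K·H)·P̄ = [233303196709/62572842283 -57727302711/62572842283 -285708096971/62572842283; -57727302711/62572842283 22305167973/62572842283 76938731721/62572842283; -285708096971/62572842283 76938731721/62572842283 361179600475/62572842283]

step 0: x' = [-896387/126584, 173121/63292, 579291/63292], P' = [2376873/126584 -303655/63292 -1489449/63292; -303655/63292 42891/31646 193505/31646; -1489449/63292 193505/31646 939207/31646]
step 1: x' = [313599261/8938977469, 8467365204/8938977469, -881918341/8938977469], P' = [233303196709/62572842283 -57727302711/62572842283 -285708096971/62572842283; -57727302711/62572842283 22305167973/62572842283 76938731721/62572842283; -285708096971/62572842283 76938731721/62572842283 361179600475/62572842283]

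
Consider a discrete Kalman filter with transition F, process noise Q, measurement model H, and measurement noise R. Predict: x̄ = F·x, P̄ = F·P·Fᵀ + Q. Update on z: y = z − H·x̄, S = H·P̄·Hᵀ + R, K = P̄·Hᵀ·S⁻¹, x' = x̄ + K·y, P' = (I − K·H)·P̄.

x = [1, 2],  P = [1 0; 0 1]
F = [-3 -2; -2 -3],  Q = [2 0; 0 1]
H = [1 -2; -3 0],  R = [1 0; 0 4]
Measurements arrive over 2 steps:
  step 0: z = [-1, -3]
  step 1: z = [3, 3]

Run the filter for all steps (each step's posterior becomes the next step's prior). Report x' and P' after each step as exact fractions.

step 0: x̄ = F·x = [-7, -8]
step 0: P̄ = F·P·Fᵀ + Q = [15 12; 12 14]
step 0: y = z − H·x̄ = [-10, -24]
step 0: S = H·P̄·Hᵀ + R = [24 27; 27 139]
step 0: K = P̄·Hᵀ·S⁻¹ = [-12/869 -279/869; -1252/2607 -144/869]
step 0: x' = x̄ + K·y = [733/869, 2032/2607]
step 0: P' = (I − K·H)·P̄ = [372/869 192/869; 192/869 914/2607]
step 1: x̄ = F·x = [-10661/2607, -318/79]
step 1: P̄ = F·P·Fᵀ + Q = [25826/2607 596/79; 596/79 673/79]
step 1: y = z − H·x̄ = [-2506/2607, -8054/869]
step 1: S = H·P̄·Hᵀ + R = [38597/2607 13510/869; 13510/869 80954/869]
step 1: K = P̄·Hᵀ·S⁻¹ = [-27020/1482751 -468519/1482751; -694170/1482751 -244392/1482751]
step 1: x' = x̄ + K·y = [-1695259/1482751, -3036210/1482751]
step 1: P' = (I − K·H)·P̄ = [624692/1482751 325856/1482751; 325856/1482751 510013/1482751]

step 0: x' = [733/869, 2032/2607], P' = [372/869 192/869; 192/869 914/2607]
step 1: x' = [-1695259/1482751, -3036210/1482751], P' = [624692/1482751 325856/1482751; 325856/1482751 510013/1482751]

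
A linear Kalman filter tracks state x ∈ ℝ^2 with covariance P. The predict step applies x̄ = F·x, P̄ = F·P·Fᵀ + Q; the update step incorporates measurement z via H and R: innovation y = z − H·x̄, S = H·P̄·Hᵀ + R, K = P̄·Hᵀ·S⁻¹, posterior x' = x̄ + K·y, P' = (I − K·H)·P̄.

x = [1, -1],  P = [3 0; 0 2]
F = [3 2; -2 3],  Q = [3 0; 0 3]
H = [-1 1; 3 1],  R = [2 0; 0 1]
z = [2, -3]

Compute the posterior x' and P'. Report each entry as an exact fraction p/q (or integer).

x̄ = F·x = [1, -5]
P̄ = F·P·Fᵀ + Q = [38 -6; -6 33]
y = z − H·x̄ = [8, -1]
S = H·P̄·Hᵀ + R = [85 -93; -93 340]
K = P̄·Hᵀ·S⁻¹ = [-4916/20251 5088/20251; 14655/20251 4902/20251]
x' = x̄ + K·y = [-24165/20251, 11083/20251]
P' = (I − K·H)·P̄ = [3730/20251 -6102/20251; -6102/20251 23208/20251]

x' = [-24165/20251, 11083/20251]
P' = [3730/20251 -6102/20251; -6102/20251 23208/20251]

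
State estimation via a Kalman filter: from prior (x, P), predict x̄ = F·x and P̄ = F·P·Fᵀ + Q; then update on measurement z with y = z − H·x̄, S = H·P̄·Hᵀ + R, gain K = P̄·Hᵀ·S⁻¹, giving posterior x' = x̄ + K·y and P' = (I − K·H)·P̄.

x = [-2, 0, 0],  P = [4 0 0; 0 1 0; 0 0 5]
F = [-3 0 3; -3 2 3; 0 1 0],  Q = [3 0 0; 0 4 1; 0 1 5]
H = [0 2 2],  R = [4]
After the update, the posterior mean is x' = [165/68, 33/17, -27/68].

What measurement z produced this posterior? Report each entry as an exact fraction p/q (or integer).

z = [3]

x̄ = F·x = [6, 6, 0]
P̄ = F·P·Fᵀ + Q = [84 81 0; 81 89 3; 0 3 6]
S = H·P̄·Hᵀ + R = [408]
K = P̄·Hᵀ·S⁻¹ = [27/68; 23/51; 3/68]
x' − x̄ = [-243/68, -69/17, -27/68] = K·y
y = (KᵀK)⁻¹·Kᵀ·(x' − x̄) = [-9]
z = y + H·x̄ = [-9] + [12] = [3]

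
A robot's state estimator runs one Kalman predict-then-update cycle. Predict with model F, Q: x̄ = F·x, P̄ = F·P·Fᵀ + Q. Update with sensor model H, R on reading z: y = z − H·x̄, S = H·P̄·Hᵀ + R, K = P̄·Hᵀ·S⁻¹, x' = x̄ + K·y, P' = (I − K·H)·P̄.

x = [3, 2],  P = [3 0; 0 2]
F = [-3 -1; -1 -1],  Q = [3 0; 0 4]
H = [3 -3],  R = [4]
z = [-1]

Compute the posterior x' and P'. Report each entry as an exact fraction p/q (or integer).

x' = [-122/25, -773/175]
P' = [233/25 221/25; 221/25 1539/175]

x̄ = F·x = [-11, -5]
P̄ = F·P·Fᵀ + Q = [32 11; 11 9]
y = z − H·x̄ = [17]
S = H·P̄·Hᵀ + R = [175]
K = P̄·Hᵀ·S⁻¹ = [9/25; 6/175]
x' = x̄ + K·y = [-122/25, -773/175]
P' = (I − K·H)·P̄ = [233/25 221/25; 221/25 1539/175]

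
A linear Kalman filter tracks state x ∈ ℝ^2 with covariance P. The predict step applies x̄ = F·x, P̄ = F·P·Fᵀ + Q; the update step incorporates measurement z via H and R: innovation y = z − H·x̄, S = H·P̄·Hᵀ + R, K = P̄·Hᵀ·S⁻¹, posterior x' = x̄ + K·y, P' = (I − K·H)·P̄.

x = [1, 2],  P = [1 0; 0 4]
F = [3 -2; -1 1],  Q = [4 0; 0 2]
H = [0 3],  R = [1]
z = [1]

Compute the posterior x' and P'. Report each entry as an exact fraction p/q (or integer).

x' = [1/32, 11/32]
P' = [767/64 -11/64; -11/64 7/64]

x̄ = F·x = [-1, 1]
P̄ = F·P·Fᵀ + Q = [29 -11; -11 7]
y = z − H·x̄ = [-2]
S = H·P̄·Hᵀ + R = [64]
K = P̄·Hᵀ·S⁻¹ = [-33/64; 21/64]
x' = x̄ + K·y = [1/32, 11/32]
P' = (I − K·H)·P̄ = [767/64 -11/64; -11/64 7/64]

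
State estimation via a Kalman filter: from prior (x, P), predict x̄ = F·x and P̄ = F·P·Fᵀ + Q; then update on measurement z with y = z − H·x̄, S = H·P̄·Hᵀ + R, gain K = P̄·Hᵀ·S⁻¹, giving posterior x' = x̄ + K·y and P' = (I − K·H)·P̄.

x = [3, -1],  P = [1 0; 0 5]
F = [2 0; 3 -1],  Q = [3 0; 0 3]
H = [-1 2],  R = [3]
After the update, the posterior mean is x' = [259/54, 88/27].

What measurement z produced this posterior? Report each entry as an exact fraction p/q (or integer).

x̄ = F·x = [6, 10]
P̄ = F·P·Fᵀ + Q = [7 6; 6 17]
S = H·P̄·Hᵀ + R = [54]
K = P̄·Hᵀ·S⁻¹ = [5/54; 14/27]
x' − x̄ = [-65/54, -182/27] = K·y
y = (KᵀK)⁻¹·Kᵀ·(x' − x̄) = [-13]
z = y + H·x̄ = [-13] + [14] = [1]

z = [1]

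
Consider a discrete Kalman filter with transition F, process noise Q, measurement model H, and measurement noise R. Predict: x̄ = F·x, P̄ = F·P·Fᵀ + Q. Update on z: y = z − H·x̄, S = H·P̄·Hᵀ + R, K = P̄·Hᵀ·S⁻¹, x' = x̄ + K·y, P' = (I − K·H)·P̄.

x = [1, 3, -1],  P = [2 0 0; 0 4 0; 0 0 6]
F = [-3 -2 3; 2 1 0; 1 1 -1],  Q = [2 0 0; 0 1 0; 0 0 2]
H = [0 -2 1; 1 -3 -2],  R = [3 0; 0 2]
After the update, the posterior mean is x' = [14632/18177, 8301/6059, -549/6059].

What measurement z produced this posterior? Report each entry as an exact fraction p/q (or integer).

z = [-3, -3]

x̄ = F·x = [-12, 5, 5]
P̄ = F·P·Fᵀ + Q = [90 -20 -32; -20 13 8; -32 8 14]
S = H·P̄·Hᵀ + R = [37 66; 66 609]
K = P̄·Hᵀ·S⁻¹ = [-3084/6059 7390/18177; -2004/6059 -529/6059; 1442/6059 -992/6059]
x' − x̄ = [232756/18177, -21994/6059, -30844/6059] = K·y
y = (KᵀK)⁻¹·Kᵀ·(x' − x̄) = [2, 34]
z = y + H·x̄ = [2, 34] + [-5, -37] = [-3, -3]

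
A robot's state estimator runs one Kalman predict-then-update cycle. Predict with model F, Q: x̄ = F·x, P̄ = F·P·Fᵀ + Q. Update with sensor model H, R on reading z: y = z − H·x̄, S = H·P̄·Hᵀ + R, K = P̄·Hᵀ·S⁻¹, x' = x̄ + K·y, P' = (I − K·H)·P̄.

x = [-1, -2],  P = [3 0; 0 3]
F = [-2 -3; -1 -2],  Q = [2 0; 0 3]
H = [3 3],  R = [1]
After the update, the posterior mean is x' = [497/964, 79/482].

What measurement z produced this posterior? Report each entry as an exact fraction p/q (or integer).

z = [2]

x̄ = F·x = [8, 5]
P̄ = F·P·Fᵀ + Q = [41 24; 24 18]
S = H·P̄·Hᵀ + R = [964]
K = P̄·Hᵀ·S⁻¹ = [195/964; 63/482]
x' − x̄ = [-7215/964, -2331/482] = K·y
y = (KᵀK)⁻¹·Kᵀ·(x' − x̄) = [-37]
z = y + H·x̄ = [-37] + [39] = [2]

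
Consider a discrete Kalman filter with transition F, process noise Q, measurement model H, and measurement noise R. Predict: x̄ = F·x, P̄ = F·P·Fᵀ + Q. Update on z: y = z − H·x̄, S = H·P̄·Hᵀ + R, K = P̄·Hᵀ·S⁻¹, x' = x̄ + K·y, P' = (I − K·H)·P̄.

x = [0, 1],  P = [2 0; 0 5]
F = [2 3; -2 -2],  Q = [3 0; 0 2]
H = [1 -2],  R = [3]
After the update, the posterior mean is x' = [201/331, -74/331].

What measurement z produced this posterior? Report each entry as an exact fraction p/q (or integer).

z = [1]

x̄ = F·x = [3, -2]
P̄ = F·P·Fᵀ + Q = [56 -38; -38 30]
S = H·P̄·Hᵀ + R = [331]
K = P̄·Hᵀ·S⁻¹ = [132/331; -98/331]
x' − x̄ = [-792/331, 588/331] = K·y
y = (KᵀK)⁻¹·Kᵀ·(x' − x̄) = [-6]
z = y + H·x̄ = [-6] + [7] = [1]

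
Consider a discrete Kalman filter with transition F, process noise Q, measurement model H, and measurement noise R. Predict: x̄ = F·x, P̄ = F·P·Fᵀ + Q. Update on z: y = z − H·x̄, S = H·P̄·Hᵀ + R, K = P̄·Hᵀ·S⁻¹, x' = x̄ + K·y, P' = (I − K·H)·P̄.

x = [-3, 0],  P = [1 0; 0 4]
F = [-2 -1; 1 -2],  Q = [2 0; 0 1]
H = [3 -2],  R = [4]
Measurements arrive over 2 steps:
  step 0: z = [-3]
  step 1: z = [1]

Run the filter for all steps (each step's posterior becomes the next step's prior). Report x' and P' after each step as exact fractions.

step 0: x' = [39/47, 102/47], P' = [308/47 444/47; 444/47 684/47]
step 1: x' = [-8135/7257, -15574/7257], P' = [34616/7257 44734/7257; 44734/7257 63479/7257]

step 0: x̄ = F·x = [6, -3]
step 0: P̄ = F·P·Fᵀ + Q = [10 6; 6 18]
step 0: y = z − H·x̄ = [-27]
step 0: S = H·P̄·Hᵀ + R = [94]
step 0: K = P̄·Hᵀ·S⁻¹ = [9/47; -9/47]
step 0: x' = x̄ + K·y = [39/47, 102/47]
step 0: P' = (I − K·H)·P̄ = [308/47 444/47; 444/47 684/47]
step 1: x̄ = F·x = [-180/47, -165/47]
step 1: P̄ = F·P·Fᵀ + Q = [3786/47 2084/47; 2084/47 1315/47]
step 1: y = z − H·x̄ = [257/47]
step 1: S = H·P̄·Hᵀ + R = [14514/47]
step 1: K = P̄·Hᵀ·S⁻¹ = [3595/7257; 1811/7257]
step 1: x' = x̄ + K·y = [-8135/7257, -15574/7257]
step 1: P' = (I − K·H)·P̄ = [34616/7257 44734/7257; 44734/7257 63479/7257]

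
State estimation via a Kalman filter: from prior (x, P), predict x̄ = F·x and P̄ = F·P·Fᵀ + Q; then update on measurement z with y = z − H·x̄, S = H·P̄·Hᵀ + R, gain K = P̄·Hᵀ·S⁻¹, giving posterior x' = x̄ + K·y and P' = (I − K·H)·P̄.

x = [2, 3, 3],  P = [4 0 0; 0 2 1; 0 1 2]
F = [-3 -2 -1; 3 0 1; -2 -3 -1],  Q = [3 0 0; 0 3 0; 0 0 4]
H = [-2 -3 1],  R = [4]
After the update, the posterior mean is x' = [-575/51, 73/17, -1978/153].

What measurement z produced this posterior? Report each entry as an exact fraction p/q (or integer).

x̄ = F·x = [-15, 9, -16]
P̄ = F·P·Fᵀ + Q = [53 -40 43; -40 41 -29; 43 -29 46]
S = H·P̄·Hᵀ + R = [153]
K = P̄·Hᵀ·S⁻¹ = [19/51; -8/17; 47/153]
x' − x̄ = [190/51, -80/17, 470/153] = K·y
y = (KᵀK)⁻¹·Kᵀ·(x' − x̄) = [10]
z = y + H·x̄ = [10] + [-13] = [-3]

z = [-3]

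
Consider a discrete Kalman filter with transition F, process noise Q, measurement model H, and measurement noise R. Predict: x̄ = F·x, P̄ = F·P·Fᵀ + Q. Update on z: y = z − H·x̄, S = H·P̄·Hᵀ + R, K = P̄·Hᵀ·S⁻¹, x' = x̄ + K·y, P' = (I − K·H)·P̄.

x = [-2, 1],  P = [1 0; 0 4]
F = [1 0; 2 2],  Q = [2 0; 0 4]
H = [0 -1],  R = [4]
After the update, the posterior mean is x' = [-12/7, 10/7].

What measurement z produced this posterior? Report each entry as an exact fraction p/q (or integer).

z = [-2]

x̄ = F·x = [-2, -2]
P̄ = F·P·Fᵀ + Q = [3 2; 2 24]
S = H·P̄·Hᵀ + R = [28]
K = P̄·Hᵀ·S⁻¹ = [-1/14; -6/7]
x' − x̄ = [2/7, 24/7] = K·y
y = (KᵀK)⁻¹·Kᵀ·(x' − x̄) = [-4]
z = y + H·x̄ = [-4] + [2] = [-2]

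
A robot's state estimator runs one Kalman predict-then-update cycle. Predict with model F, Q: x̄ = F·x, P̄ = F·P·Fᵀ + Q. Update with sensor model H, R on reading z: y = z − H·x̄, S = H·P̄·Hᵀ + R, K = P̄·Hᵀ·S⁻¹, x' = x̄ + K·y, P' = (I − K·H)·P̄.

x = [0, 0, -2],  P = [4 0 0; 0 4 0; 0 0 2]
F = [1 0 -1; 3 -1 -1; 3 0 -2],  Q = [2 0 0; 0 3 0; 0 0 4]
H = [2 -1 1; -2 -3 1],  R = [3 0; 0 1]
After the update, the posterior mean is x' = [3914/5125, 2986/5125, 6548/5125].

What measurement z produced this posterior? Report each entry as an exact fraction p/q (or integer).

z = [2, -2]

x̄ = F·x = [2, 2, 4]
P̄ = F·P·Fᵀ + Q = [8 14 16; 14 45 40; 16 40 48]
S = H·P̄·Hᵀ + R = [56 -65; -65 350]
K = P̄·Hᵀ·S⁻¹ = [238/1025 -394/5125; 11/3075 -5393/15375; 1448/3075 -3224/15375]
x' − x̄ = [-6336/5125, -7264/5125, -13952/5125] = K·y
y = (KᵀK)⁻¹·Kᵀ·(x' − x̄) = [-4, 4]
z = y + H·x̄ = [-4, 4] + [6, -6] = [2, -2]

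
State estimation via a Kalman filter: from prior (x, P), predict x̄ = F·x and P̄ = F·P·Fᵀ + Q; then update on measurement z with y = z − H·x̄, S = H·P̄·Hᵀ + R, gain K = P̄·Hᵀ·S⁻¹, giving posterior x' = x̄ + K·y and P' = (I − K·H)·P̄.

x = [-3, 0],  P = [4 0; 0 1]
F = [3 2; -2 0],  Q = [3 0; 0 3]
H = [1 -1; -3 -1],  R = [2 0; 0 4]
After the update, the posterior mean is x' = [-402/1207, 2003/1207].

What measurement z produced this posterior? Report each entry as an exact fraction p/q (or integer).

z = [-2, -1]

x̄ = F·x = [-9, 6]
P̄ = F·P·Fᵀ + Q = [43 -24; -24 19]
S = H·P̄·Hᵀ + R = [112 -158; -158 266]
K = P̄·Hᵀ·S⁻¹ = [308/1207 -587/2414; -766/1207 -429/2414]
x' − x̄ = [10461/1207, -5239/1207] = K·y
y = (KᵀK)⁻¹·Kᵀ·(x' − x̄) = [13, -22]
z = y + H·x̄ = [13, -22] + [-15, 21] = [-2, -1]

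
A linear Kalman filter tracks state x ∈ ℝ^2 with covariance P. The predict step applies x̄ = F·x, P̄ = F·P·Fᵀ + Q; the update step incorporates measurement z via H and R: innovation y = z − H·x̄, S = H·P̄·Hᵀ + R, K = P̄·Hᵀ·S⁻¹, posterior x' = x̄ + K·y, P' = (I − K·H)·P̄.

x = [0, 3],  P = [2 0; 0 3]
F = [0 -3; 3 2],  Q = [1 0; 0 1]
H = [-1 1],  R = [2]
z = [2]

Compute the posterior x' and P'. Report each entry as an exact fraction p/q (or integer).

x̄ = F·x = [-9, 6]
P̄ = F·P·Fᵀ + Q = [28 -18; -18 31]
y = z − H·x̄ = [-13]
S = H·P̄·Hᵀ + R = [97]
K = P̄·Hᵀ·S⁻¹ = [-46/97; 49/97]
x' = x̄ + K·y = [-275/97, -55/97]
P' = (I − K·H)·P̄ = [600/97 508/97; 508/97 606/97]

x' = [-275/97, -55/97]
P' = [600/97 508/97; 508/97 606/97]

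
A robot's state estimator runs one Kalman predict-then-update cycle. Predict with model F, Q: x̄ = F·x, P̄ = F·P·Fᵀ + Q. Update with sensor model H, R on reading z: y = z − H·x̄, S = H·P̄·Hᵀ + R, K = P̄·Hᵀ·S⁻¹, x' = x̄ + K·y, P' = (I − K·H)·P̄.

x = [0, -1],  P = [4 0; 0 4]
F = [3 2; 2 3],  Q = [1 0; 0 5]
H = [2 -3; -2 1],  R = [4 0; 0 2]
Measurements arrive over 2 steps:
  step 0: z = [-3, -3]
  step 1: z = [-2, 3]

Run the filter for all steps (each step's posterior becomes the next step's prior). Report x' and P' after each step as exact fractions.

step 0: x' = [17362/6043, 17199/6043], P' = [8099/6043 7362/6043; 7362/6043 8832/6043]
step 1: x' = [-12534448/11324141, 458728/11324141], P' = [14944962/11324141 13638748/11324141; 13638748/11324141 16341268/11324141]

step 0: x̄ = F·x = [-2, -3]
step 0: P̄ = F·P·Fᵀ + Q = [53 48; 48 57]
step 0: y = z − H·x̄ = [-8, -4]
step 0: S = H·P̄·Hᵀ + R = [153 1; 1 79]
step 0: K = P̄·Hᵀ·S⁻¹ = [-1472/6043 -4418/6043; -2943/6043 -2946/6043]
step 0: x' = x̄ + K·y = [17362/6043, 17199/6043]
step 0: P' = (I − K·H)·P̄ = [8099/6043 7362/6043; 7362/6043 8832/6043]
step 1: x̄ = F·x = [86484/6043, 86321/6043]
step 1: P̄ = F·P·Fᵀ + Q = [202606/6043 197292/6043; 197292/6043 230443/6043]
step 1: y = z − H·x̄ = [73909/6043, 104776/6043]
step 1: S = H·P̄·Hᵀ + R = [541079/6043 76583/6043; 76583/6043 263785/6043]
step 1: K = P̄·Hᵀ·S⁻¹ = [-2756580/11324141 -8125588/11324141; -5436577/11324141 -5468114/11324141]
step 1: x' = x̄ + K·y = [-12534448/11324141, 458728/11324141]
step 1: P' = (I − K·H)·P̄ = [14944962/11324141 13638748/11324141; 13638748/11324141 16341268/11324141]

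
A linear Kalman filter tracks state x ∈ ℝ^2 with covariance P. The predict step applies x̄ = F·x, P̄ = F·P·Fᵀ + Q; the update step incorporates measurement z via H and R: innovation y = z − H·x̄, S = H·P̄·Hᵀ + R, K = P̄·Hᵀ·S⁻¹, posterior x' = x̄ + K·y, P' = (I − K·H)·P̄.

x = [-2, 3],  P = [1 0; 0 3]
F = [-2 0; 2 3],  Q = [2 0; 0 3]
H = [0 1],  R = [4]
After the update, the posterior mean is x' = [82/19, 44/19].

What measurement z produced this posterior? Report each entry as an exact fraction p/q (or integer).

z = [2]

x̄ = F·x = [4, 5]
P̄ = F·P·Fᵀ + Q = [6 -4; -4 34]
S = H·P̄·Hᵀ + R = [38]
K = P̄·Hᵀ·S⁻¹ = [-2/19; 17/19]
x' − x̄ = [6/19, -51/19] = K·y
y = (KᵀK)⁻¹·Kᵀ·(x' − x̄) = [-3]
z = y + H·x̄ = [-3] + [5] = [2]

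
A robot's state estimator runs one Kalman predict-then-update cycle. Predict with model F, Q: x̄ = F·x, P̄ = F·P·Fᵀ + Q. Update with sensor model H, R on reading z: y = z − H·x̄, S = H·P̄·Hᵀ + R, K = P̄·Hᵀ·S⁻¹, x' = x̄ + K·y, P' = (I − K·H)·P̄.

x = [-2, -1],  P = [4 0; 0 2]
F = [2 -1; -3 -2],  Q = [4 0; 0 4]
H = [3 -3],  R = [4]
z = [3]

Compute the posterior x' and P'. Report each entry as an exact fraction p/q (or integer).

x̄ = F·x = [-3, 8]
P̄ = F·P·Fᵀ + Q = [22 -20; -20 48]
y = z − H·x̄ = [36]
S = H·P̄·Hᵀ + R = [994]
K = P̄·Hᵀ·S⁻¹ = [9/71; -102/497]
x' = x̄ + K·y = [111/71, 304/497]
P' = (I − K·H)·P̄ = [428/71 416/71; 416/71 3048/497]

x' = [111/71, 304/497]
P' = [428/71 416/71; 416/71 3048/497]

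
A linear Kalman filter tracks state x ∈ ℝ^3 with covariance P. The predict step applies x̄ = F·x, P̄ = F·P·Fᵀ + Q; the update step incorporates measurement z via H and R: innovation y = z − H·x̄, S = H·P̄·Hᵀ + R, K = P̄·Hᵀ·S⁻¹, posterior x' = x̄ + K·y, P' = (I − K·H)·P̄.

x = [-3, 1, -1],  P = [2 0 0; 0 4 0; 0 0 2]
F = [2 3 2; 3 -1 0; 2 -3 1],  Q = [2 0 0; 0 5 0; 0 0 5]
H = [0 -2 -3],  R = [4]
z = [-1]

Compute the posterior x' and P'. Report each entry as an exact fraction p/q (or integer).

x' = [-7967/859, -2164/859, 1661/859]
P' = [41202/859 9072/859 -6144/859; 9072/859 7317/859 -4710/859; -6144/859 -4710/859 3408/859]

x̄ = F·x = [-5, -10, -10]
P̄ = F·P·Fᵀ + Q = [54 0 -24; 0 27 24; -24 24 51]
y = z − H·x̄ = [-51]
S = H·P̄·Hᵀ + R = [859]
K = P̄·Hᵀ·S⁻¹ = [72/859; -126/859; -201/859]
x' = x̄ + K·y = [-7967/859, -2164/859, 1661/859]
P' = (I − K·H)·P̄ = [41202/859 9072/859 -6144/859; 9072/859 7317/859 -4710/859; -6144/859 -4710/859 3408/859]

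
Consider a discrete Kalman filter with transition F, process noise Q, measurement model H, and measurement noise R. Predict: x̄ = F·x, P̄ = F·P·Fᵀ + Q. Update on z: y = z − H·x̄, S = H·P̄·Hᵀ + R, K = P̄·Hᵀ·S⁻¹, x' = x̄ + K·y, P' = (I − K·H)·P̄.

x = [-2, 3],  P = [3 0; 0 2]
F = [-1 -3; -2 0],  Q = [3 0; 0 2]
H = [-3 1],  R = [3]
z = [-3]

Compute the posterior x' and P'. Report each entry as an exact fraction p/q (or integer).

x' = [469/197, 900/197]
P' = [372/197 918/197; 918/197 2742/197]

x̄ = F·x = [-7, 4]
P̄ = F·P·Fᵀ + Q = [24 6; 6 14]
y = z − H·x̄ = [-28]
S = H·P̄·Hᵀ + R = [197]
K = P̄·Hᵀ·S⁻¹ = [-66/197; -4/197]
x' = x̄ + K·y = [469/197, 900/197]
P' = (I − K·H)·P̄ = [372/197 918/197; 918/197 2742/197]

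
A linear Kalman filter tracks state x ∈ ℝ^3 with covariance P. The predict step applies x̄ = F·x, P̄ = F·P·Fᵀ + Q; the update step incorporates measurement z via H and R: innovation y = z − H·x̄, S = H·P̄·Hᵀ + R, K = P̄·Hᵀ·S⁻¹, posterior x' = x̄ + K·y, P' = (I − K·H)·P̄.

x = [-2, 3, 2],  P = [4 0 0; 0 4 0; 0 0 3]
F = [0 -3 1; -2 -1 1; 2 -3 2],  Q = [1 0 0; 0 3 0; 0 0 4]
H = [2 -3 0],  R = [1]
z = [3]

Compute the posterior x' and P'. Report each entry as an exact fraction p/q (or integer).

x' = [-119/43, -603/215, 93/215]
P' = [1475/43 981/43 1260/43; 981/43 3286/215 4174/215; 1260/43 4174/215 8536/215]

x̄ = F·x = [-7, 3, -9]
P̄ = F·P·Fᵀ + Q = [40 15 42; 15 26 2; 42 2 68]
y = z − H·x̄ = [26]
S = H·P̄·Hᵀ + R = [215]
K = P̄·Hᵀ·S⁻¹ = [7/43; -48/215; 78/215]
x' = x̄ + K·y = [-119/43, -603/215, 93/215]
P' = (I − K·H)·P̄ = [1475/43 981/43 1260/43; 981/43 3286/215 4174/215; 1260/43 4174/215 8536/215]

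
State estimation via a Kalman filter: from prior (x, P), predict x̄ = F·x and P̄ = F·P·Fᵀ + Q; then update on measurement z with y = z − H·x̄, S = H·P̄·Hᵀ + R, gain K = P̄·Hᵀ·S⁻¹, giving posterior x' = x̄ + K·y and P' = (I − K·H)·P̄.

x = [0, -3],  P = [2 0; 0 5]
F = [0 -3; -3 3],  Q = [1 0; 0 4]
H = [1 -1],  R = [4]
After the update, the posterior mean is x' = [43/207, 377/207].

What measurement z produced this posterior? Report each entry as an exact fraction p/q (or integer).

z = [-2]

x̄ = F·x = [9, -9]
P̄ = F·P·Fᵀ + Q = [46 -45; -45 67]
S = H·P̄·Hᵀ + R = [207]
K = P̄·Hᵀ·S⁻¹ = [91/207; -112/207]
x' − x̄ = [-1820/207, 2240/207] = K·y
y = (KᵀK)⁻¹·Kᵀ·(x' − x̄) = [-20]
z = y + H·x̄ = [-20] + [18] = [-2]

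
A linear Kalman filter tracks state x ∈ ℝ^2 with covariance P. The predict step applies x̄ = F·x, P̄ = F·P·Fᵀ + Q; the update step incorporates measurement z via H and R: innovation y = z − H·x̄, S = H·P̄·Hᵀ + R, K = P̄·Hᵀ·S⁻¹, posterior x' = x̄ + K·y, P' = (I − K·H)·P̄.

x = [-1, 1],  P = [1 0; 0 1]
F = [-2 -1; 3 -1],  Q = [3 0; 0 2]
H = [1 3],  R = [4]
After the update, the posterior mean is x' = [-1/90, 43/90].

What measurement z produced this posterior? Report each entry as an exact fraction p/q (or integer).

x̄ = F·x = [1, -4]
P̄ = F·P·Fᵀ + Q = [8 -5; -5 12]
S = H·P̄·Hᵀ + R = [90]
K = P̄·Hᵀ·S⁻¹ = [-7/90; 31/90]
x' − x̄ = [-91/90, 403/90] = K·y
y = (KᵀK)⁻¹·Kᵀ·(x' − x̄) = [13]
z = y + H·x̄ = [13] + [-11] = [2]

z = [2]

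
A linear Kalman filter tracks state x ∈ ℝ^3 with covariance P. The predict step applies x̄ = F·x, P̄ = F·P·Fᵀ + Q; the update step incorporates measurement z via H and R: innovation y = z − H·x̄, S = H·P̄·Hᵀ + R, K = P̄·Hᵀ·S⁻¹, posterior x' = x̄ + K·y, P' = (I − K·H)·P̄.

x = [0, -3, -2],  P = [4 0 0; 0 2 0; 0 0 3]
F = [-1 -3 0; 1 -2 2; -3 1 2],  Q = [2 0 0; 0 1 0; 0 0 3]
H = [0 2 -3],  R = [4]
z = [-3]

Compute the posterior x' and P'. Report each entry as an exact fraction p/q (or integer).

x' = [5717/629, -478/629, 273/629]
P' = [15092/629 5156/629 3440/629; 5156/629 11881/629 7838/629; 3440/629 7838/629 5448/629]

x̄ = F·x = [9, 2, -7]
P̄ = F·P·Fᵀ + Q = [24 8 6; 8 25 -4; 6 -4 53]
y = z − H·x̄ = [-28]
S = H·P̄·Hᵀ + R = [629]
K = P̄·Hᵀ·S⁻¹ = [-2/629; 62/629; -167/629]
x' = x̄ + K·y = [5717/629, -478/629, 273/629]
P' = (I − K·H)·P̄ = [15092/629 5156/629 3440/629; 5156/629 11881/629 7838/629; 3440/629 7838/629 5448/629]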